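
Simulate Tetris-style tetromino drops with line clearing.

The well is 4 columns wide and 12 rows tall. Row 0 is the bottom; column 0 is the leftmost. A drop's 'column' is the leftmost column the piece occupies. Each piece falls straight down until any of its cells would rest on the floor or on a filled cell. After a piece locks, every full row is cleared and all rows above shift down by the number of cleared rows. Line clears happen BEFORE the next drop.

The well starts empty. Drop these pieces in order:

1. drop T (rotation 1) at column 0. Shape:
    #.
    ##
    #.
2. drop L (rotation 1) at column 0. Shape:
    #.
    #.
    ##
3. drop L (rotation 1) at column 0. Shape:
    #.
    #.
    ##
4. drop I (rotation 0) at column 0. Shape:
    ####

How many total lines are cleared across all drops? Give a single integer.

Answer: 1

Derivation:
Drop 1: T rot1 at col 0 lands with bottom-row=0; cleared 0 line(s) (total 0); column heights now [3 2 0 0], max=3
Drop 2: L rot1 at col 0 lands with bottom-row=3; cleared 0 line(s) (total 0); column heights now [6 4 0 0], max=6
Drop 3: L rot1 at col 0 lands with bottom-row=6; cleared 0 line(s) (total 0); column heights now [9 7 0 0], max=9
Drop 4: I rot0 at col 0 lands with bottom-row=9; cleared 1 line(s) (total 1); column heights now [9 7 0 0], max=9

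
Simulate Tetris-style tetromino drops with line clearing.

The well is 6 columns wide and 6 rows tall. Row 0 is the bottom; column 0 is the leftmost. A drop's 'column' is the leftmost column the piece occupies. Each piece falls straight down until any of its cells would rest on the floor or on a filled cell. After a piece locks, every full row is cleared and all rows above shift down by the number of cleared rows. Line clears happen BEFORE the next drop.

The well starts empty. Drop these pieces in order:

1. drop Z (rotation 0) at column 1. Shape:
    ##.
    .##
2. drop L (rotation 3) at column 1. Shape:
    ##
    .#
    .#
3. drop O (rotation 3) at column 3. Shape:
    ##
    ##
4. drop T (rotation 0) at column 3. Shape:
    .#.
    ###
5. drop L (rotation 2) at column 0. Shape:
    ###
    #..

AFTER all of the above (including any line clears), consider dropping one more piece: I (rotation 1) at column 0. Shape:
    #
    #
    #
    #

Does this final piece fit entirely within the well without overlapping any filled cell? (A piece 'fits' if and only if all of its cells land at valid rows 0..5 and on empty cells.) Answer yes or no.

Answer: no

Derivation:
Drop 1: Z rot0 at col 1 lands with bottom-row=0; cleared 0 line(s) (total 0); column heights now [0 2 2 1 0 0], max=2
Drop 2: L rot3 at col 1 lands with bottom-row=2; cleared 0 line(s) (total 0); column heights now [0 5 5 1 0 0], max=5
Drop 3: O rot3 at col 3 lands with bottom-row=1; cleared 0 line(s) (total 0); column heights now [0 5 5 3 3 0], max=5
Drop 4: T rot0 at col 3 lands with bottom-row=3; cleared 0 line(s) (total 0); column heights now [0 5 5 4 5 4], max=5
Drop 5: L rot2 at col 0 lands with bottom-row=4; cleared 0 line(s) (total 0); column heights now [6 6 6 4 5 4], max=6
Test piece I rot1 at col 0 (width 1): heights before test = [6 6 6 4 5 4]; fits = False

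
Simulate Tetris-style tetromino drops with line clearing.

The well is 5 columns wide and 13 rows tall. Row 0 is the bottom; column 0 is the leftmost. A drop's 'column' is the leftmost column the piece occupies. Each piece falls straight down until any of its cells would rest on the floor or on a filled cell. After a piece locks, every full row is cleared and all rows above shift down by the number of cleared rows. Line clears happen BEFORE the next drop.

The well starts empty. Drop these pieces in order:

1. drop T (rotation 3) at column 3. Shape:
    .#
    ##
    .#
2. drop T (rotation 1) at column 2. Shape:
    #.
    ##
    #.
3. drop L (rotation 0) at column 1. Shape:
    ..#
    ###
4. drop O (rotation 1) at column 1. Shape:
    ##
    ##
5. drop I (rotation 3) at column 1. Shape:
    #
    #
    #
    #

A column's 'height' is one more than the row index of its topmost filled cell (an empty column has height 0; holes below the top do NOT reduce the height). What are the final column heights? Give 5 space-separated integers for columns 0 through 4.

Answer: 0 11 7 6 3

Derivation:
Drop 1: T rot3 at col 3 lands with bottom-row=0; cleared 0 line(s) (total 0); column heights now [0 0 0 2 3], max=3
Drop 2: T rot1 at col 2 lands with bottom-row=1; cleared 0 line(s) (total 0); column heights now [0 0 4 3 3], max=4
Drop 3: L rot0 at col 1 lands with bottom-row=4; cleared 0 line(s) (total 0); column heights now [0 5 5 6 3], max=6
Drop 4: O rot1 at col 1 lands with bottom-row=5; cleared 0 line(s) (total 0); column heights now [0 7 7 6 3], max=7
Drop 5: I rot3 at col 1 lands with bottom-row=7; cleared 0 line(s) (total 0); column heights now [0 11 7 6 3], max=11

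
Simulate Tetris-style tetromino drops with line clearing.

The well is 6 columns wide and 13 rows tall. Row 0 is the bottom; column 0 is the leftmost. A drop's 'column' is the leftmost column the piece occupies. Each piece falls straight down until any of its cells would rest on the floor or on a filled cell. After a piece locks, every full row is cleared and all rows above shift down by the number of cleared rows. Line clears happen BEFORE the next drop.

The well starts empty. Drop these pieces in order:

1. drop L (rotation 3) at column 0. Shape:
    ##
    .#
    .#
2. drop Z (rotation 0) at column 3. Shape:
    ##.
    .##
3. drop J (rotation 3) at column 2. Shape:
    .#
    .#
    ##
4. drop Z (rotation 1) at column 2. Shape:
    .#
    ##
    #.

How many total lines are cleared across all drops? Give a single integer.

Answer: 0

Derivation:
Drop 1: L rot3 at col 0 lands with bottom-row=0; cleared 0 line(s) (total 0); column heights now [3 3 0 0 0 0], max=3
Drop 2: Z rot0 at col 3 lands with bottom-row=0; cleared 0 line(s) (total 0); column heights now [3 3 0 2 2 1], max=3
Drop 3: J rot3 at col 2 lands with bottom-row=2; cleared 0 line(s) (total 0); column heights now [3 3 3 5 2 1], max=5
Drop 4: Z rot1 at col 2 lands with bottom-row=4; cleared 0 line(s) (total 0); column heights now [3 3 6 7 2 1], max=7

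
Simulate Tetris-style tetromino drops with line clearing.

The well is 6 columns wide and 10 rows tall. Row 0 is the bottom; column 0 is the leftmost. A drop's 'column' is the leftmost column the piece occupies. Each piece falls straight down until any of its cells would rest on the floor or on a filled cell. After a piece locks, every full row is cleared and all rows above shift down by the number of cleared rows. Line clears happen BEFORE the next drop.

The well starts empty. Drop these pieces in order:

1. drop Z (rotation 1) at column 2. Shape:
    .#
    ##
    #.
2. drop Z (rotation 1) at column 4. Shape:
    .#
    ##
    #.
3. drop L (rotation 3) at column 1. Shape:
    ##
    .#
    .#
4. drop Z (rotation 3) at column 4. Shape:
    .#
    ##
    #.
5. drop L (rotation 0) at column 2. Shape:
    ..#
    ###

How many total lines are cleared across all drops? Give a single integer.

Drop 1: Z rot1 at col 2 lands with bottom-row=0; cleared 0 line(s) (total 0); column heights now [0 0 2 3 0 0], max=3
Drop 2: Z rot1 at col 4 lands with bottom-row=0; cleared 0 line(s) (total 0); column heights now [0 0 2 3 2 3], max=3
Drop 3: L rot3 at col 1 lands with bottom-row=2; cleared 0 line(s) (total 0); column heights now [0 5 5 3 2 3], max=5
Drop 4: Z rot3 at col 4 lands with bottom-row=2; cleared 0 line(s) (total 0); column heights now [0 5 5 3 4 5], max=5
Drop 5: L rot0 at col 2 lands with bottom-row=5; cleared 0 line(s) (total 0); column heights now [0 5 6 6 7 5], max=7

Answer: 0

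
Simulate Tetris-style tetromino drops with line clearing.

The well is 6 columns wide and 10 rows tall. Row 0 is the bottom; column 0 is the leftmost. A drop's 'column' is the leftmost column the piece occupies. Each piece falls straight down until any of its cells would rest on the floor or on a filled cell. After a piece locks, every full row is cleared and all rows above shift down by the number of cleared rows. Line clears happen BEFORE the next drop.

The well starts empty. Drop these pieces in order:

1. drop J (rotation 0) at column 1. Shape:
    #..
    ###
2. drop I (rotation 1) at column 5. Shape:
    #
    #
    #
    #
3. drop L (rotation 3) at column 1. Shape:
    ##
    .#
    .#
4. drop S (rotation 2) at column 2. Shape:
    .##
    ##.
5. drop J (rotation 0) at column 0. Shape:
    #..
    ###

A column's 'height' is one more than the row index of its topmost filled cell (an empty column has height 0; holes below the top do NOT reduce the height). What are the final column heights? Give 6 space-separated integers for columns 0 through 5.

Answer: 7 6 6 6 6 4

Derivation:
Drop 1: J rot0 at col 1 lands with bottom-row=0; cleared 0 line(s) (total 0); column heights now [0 2 1 1 0 0], max=2
Drop 2: I rot1 at col 5 lands with bottom-row=0; cleared 0 line(s) (total 0); column heights now [0 2 1 1 0 4], max=4
Drop 3: L rot3 at col 1 lands with bottom-row=1; cleared 0 line(s) (total 0); column heights now [0 4 4 1 0 4], max=4
Drop 4: S rot2 at col 2 lands with bottom-row=4; cleared 0 line(s) (total 0); column heights now [0 4 5 6 6 4], max=6
Drop 5: J rot0 at col 0 lands with bottom-row=5; cleared 0 line(s) (total 0); column heights now [7 6 6 6 6 4], max=7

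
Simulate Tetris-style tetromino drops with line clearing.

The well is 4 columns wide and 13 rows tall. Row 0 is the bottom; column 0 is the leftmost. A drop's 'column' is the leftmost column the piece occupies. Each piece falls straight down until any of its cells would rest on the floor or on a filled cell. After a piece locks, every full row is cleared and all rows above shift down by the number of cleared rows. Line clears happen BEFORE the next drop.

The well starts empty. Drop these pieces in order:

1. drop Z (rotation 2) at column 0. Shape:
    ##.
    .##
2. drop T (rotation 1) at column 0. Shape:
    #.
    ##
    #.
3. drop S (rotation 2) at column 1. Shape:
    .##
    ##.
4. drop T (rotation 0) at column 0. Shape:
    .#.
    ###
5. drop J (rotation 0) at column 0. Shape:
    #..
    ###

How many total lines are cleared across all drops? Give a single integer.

Drop 1: Z rot2 at col 0 lands with bottom-row=0; cleared 0 line(s) (total 0); column heights now [2 2 1 0], max=2
Drop 2: T rot1 at col 0 lands with bottom-row=2; cleared 0 line(s) (total 0); column heights now [5 4 1 0], max=5
Drop 3: S rot2 at col 1 lands with bottom-row=4; cleared 0 line(s) (total 0); column heights now [5 5 6 6], max=6
Drop 4: T rot0 at col 0 lands with bottom-row=6; cleared 0 line(s) (total 0); column heights now [7 8 7 6], max=8
Drop 5: J rot0 at col 0 lands with bottom-row=8; cleared 0 line(s) (total 0); column heights now [10 9 9 6], max=10

Answer: 0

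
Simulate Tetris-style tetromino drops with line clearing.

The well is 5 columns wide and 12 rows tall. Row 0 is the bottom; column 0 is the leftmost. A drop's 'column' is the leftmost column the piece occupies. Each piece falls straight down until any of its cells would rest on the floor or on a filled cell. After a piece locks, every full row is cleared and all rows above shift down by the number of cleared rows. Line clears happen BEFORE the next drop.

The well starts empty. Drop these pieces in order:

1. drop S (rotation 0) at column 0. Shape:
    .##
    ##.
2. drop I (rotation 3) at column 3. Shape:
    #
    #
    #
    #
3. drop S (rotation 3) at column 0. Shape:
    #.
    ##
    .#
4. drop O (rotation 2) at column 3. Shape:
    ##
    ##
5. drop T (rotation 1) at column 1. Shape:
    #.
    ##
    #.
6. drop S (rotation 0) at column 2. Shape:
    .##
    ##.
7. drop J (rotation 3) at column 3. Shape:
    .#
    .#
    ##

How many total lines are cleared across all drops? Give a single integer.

Drop 1: S rot0 at col 0 lands with bottom-row=0; cleared 0 line(s) (total 0); column heights now [1 2 2 0 0], max=2
Drop 2: I rot3 at col 3 lands with bottom-row=0; cleared 0 line(s) (total 0); column heights now [1 2 2 4 0], max=4
Drop 3: S rot3 at col 0 lands with bottom-row=2; cleared 0 line(s) (total 0); column heights now [5 4 2 4 0], max=5
Drop 4: O rot2 at col 3 lands with bottom-row=4; cleared 0 line(s) (total 0); column heights now [5 4 2 6 6], max=6
Drop 5: T rot1 at col 1 lands with bottom-row=4; cleared 0 line(s) (total 0); column heights now [5 7 6 6 6], max=7
Drop 6: S rot0 at col 2 lands with bottom-row=6; cleared 0 line(s) (total 0); column heights now [5 7 7 8 8], max=8
Drop 7: J rot3 at col 3 lands with bottom-row=8; cleared 0 line(s) (total 0); column heights now [5 7 7 9 11], max=11

Answer: 0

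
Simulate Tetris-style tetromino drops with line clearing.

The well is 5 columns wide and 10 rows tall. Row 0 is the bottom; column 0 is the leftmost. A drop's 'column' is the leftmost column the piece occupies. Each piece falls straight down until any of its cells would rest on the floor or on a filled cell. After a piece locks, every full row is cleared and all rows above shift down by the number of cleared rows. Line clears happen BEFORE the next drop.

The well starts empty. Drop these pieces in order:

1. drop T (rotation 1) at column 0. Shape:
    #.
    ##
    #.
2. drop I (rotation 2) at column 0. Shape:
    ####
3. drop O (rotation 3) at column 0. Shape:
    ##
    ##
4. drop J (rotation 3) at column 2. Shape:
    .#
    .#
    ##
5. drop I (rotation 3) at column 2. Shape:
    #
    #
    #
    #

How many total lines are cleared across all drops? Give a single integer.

Answer: 0

Derivation:
Drop 1: T rot1 at col 0 lands with bottom-row=0; cleared 0 line(s) (total 0); column heights now [3 2 0 0 0], max=3
Drop 2: I rot2 at col 0 lands with bottom-row=3; cleared 0 line(s) (total 0); column heights now [4 4 4 4 0], max=4
Drop 3: O rot3 at col 0 lands with bottom-row=4; cleared 0 line(s) (total 0); column heights now [6 6 4 4 0], max=6
Drop 4: J rot3 at col 2 lands with bottom-row=4; cleared 0 line(s) (total 0); column heights now [6 6 5 7 0], max=7
Drop 5: I rot3 at col 2 lands with bottom-row=5; cleared 0 line(s) (total 0); column heights now [6 6 9 7 0], max=9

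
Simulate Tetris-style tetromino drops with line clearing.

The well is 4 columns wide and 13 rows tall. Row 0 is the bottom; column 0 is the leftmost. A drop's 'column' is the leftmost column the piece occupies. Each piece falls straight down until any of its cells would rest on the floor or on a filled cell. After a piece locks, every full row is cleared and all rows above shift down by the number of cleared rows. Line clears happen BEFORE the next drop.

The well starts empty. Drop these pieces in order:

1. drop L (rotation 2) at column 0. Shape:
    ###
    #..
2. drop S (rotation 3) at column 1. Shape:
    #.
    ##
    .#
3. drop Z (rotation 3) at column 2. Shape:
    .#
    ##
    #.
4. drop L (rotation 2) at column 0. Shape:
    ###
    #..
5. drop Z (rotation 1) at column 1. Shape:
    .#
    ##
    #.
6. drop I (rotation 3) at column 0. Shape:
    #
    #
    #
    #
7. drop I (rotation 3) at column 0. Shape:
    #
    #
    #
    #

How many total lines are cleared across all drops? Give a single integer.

Answer: 2

Derivation:
Drop 1: L rot2 at col 0 lands with bottom-row=0; cleared 0 line(s) (total 0); column heights now [2 2 2 0], max=2
Drop 2: S rot3 at col 1 lands with bottom-row=2; cleared 0 line(s) (total 0); column heights now [2 5 4 0], max=5
Drop 3: Z rot3 at col 2 lands with bottom-row=4; cleared 0 line(s) (total 0); column heights now [2 5 6 7], max=7
Drop 4: L rot2 at col 0 lands with bottom-row=5; cleared 1 line(s) (total 1); column heights now [6 5 6 6], max=6
Drop 5: Z rot1 at col 1 lands with bottom-row=5; cleared 1 line(s) (total 2); column heights now [2 6 7 0], max=7
Drop 6: I rot3 at col 0 lands with bottom-row=2; cleared 0 line(s) (total 2); column heights now [6 6 7 0], max=7
Drop 7: I rot3 at col 0 lands with bottom-row=6; cleared 0 line(s) (total 2); column heights now [10 6 7 0], max=10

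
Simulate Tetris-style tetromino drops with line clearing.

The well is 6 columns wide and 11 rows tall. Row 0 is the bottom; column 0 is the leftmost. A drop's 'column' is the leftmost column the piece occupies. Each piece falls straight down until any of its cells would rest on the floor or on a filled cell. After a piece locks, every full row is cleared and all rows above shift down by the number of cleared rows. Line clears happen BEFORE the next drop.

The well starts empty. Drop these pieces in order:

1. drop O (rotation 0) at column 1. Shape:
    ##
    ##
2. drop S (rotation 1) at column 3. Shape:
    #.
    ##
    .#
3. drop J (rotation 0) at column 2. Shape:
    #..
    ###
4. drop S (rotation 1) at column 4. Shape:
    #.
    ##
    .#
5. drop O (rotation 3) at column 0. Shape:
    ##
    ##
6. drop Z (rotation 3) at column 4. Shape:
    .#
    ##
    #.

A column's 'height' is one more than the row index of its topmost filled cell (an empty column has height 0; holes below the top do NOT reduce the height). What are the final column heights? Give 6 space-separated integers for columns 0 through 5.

Answer: 3 3 4 3 7 8

Derivation:
Drop 1: O rot0 at col 1 lands with bottom-row=0; cleared 0 line(s) (total 0); column heights now [0 2 2 0 0 0], max=2
Drop 2: S rot1 at col 3 lands with bottom-row=0; cleared 0 line(s) (total 0); column heights now [0 2 2 3 2 0], max=3
Drop 3: J rot0 at col 2 lands with bottom-row=3; cleared 0 line(s) (total 0); column heights now [0 2 5 4 4 0], max=5
Drop 4: S rot1 at col 4 lands with bottom-row=3; cleared 0 line(s) (total 0); column heights now [0 2 5 4 6 5], max=6
Drop 5: O rot3 at col 0 lands with bottom-row=2; cleared 1 line(s) (total 1); column heights now [3 3 4 3 5 4], max=5
Drop 6: Z rot3 at col 4 lands with bottom-row=5; cleared 0 line(s) (total 1); column heights now [3 3 4 3 7 8], max=8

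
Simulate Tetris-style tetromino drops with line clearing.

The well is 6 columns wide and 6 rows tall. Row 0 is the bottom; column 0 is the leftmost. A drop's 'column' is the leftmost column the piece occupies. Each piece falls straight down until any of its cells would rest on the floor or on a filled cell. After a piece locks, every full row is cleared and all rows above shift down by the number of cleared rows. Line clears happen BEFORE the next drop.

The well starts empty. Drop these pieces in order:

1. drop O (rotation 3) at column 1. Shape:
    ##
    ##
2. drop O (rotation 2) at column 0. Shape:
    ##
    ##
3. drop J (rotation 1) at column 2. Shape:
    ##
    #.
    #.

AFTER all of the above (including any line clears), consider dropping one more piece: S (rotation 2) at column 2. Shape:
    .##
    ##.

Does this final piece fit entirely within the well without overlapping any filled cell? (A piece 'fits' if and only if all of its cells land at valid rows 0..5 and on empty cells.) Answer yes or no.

Answer: no

Derivation:
Drop 1: O rot3 at col 1 lands with bottom-row=0; cleared 0 line(s) (total 0); column heights now [0 2 2 0 0 0], max=2
Drop 2: O rot2 at col 0 lands with bottom-row=2; cleared 0 line(s) (total 0); column heights now [4 4 2 0 0 0], max=4
Drop 3: J rot1 at col 2 lands with bottom-row=2; cleared 0 line(s) (total 0); column heights now [4 4 5 5 0 0], max=5
Test piece S rot2 at col 2 (width 3): heights before test = [4 4 5 5 0 0]; fits = False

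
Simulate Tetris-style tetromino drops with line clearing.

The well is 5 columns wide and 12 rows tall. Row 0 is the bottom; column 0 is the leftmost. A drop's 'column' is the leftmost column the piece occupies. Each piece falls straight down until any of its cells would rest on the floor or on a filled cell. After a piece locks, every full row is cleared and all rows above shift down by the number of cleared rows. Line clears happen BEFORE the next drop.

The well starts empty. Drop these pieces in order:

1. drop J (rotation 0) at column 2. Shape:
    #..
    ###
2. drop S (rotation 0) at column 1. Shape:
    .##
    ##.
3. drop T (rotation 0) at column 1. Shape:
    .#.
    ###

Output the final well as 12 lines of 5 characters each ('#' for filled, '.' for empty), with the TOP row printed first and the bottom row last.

Answer: .....
.....
.....
.....
.....
.....
..#..
.###.
..##.
.##..
..#..
..###

Derivation:
Drop 1: J rot0 at col 2 lands with bottom-row=0; cleared 0 line(s) (total 0); column heights now [0 0 2 1 1], max=2
Drop 2: S rot0 at col 1 lands with bottom-row=2; cleared 0 line(s) (total 0); column heights now [0 3 4 4 1], max=4
Drop 3: T rot0 at col 1 lands with bottom-row=4; cleared 0 line(s) (total 0); column heights now [0 5 6 5 1], max=6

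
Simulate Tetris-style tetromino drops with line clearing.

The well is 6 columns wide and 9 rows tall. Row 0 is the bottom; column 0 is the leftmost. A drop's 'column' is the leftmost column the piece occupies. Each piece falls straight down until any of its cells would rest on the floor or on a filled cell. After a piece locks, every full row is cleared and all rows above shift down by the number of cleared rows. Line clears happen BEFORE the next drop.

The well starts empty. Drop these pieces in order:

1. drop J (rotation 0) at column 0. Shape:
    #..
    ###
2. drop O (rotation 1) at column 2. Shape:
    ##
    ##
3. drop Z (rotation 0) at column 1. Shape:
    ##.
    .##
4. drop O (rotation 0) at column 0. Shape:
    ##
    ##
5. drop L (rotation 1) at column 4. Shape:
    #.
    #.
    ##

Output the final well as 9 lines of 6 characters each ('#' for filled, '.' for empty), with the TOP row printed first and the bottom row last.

Drop 1: J rot0 at col 0 lands with bottom-row=0; cleared 0 line(s) (total 0); column heights now [2 1 1 0 0 0], max=2
Drop 2: O rot1 at col 2 lands with bottom-row=1; cleared 0 line(s) (total 0); column heights now [2 1 3 3 0 0], max=3
Drop 3: Z rot0 at col 1 lands with bottom-row=3; cleared 0 line(s) (total 0); column heights now [2 5 5 4 0 0], max=5
Drop 4: O rot0 at col 0 lands with bottom-row=5; cleared 0 line(s) (total 0); column heights now [7 7 5 4 0 0], max=7
Drop 5: L rot1 at col 4 lands with bottom-row=0; cleared 0 line(s) (total 0); column heights now [7 7 5 4 3 1], max=7

Answer: ......
......
##....
##....
.##...
..##..
..###.
#.###.
###.##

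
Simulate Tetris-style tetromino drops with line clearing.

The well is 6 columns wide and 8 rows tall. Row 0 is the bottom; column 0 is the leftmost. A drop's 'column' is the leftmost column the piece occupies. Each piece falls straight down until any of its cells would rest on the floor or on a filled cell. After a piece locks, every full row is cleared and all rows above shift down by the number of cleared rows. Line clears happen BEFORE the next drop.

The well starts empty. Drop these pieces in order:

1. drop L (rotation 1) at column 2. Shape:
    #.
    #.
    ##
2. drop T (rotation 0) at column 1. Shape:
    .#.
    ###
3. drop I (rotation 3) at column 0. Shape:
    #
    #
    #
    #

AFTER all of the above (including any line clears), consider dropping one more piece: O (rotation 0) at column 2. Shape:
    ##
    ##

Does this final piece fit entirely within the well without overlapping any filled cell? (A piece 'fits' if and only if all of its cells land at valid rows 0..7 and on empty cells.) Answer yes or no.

Answer: yes

Derivation:
Drop 1: L rot1 at col 2 lands with bottom-row=0; cleared 0 line(s) (total 0); column heights now [0 0 3 1 0 0], max=3
Drop 2: T rot0 at col 1 lands with bottom-row=3; cleared 0 line(s) (total 0); column heights now [0 4 5 4 0 0], max=5
Drop 3: I rot3 at col 0 lands with bottom-row=0; cleared 0 line(s) (total 0); column heights now [4 4 5 4 0 0], max=5
Test piece O rot0 at col 2 (width 2): heights before test = [4 4 5 4 0 0]; fits = True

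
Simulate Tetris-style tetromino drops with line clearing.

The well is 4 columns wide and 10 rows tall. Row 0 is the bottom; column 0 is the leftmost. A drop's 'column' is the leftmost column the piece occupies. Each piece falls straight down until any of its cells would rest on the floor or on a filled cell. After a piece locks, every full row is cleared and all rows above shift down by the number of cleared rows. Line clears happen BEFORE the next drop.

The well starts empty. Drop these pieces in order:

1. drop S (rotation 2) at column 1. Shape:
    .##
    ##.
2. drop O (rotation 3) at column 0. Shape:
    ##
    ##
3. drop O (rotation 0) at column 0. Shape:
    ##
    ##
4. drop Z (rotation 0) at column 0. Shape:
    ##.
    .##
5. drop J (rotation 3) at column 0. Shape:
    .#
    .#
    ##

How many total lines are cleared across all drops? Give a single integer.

Drop 1: S rot2 at col 1 lands with bottom-row=0; cleared 0 line(s) (total 0); column heights now [0 1 2 2], max=2
Drop 2: O rot3 at col 0 lands with bottom-row=1; cleared 1 line(s) (total 1); column heights now [2 2 1 0], max=2
Drop 3: O rot0 at col 0 lands with bottom-row=2; cleared 0 line(s) (total 1); column heights now [4 4 1 0], max=4
Drop 4: Z rot0 at col 0 lands with bottom-row=4; cleared 0 line(s) (total 1); column heights now [6 6 5 0], max=6
Drop 5: J rot3 at col 0 lands with bottom-row=6; cleared 0 line(s) (total 1); column heights now [7 9 5 0], max=9

Answer: 1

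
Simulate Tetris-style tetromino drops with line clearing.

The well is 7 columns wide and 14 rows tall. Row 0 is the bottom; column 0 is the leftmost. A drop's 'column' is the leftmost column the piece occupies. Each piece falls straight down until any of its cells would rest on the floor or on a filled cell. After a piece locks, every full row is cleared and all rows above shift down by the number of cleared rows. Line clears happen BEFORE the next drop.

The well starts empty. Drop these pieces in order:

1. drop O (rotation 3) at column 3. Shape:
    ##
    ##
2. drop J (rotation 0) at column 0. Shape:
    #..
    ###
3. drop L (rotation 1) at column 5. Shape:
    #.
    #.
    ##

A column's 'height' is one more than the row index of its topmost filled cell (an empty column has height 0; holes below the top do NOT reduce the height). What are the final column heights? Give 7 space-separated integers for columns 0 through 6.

Drop 1: O rot3 at col 3 lands with bottom-row=0; cleared 0 line(s) (total 0); column heights now [0 0 0 2 2 0 0], max=2
Drop 2: J rot0 at col 0 lands with bottom-row=0; cleared 0 line(s) (total 0); column heights now [2 1 1 2 2 0 0], max=2
Drop 3: L rot1 at col 5 lands with bottom-row=0; cleared 1 line(s) (total 1); column heights now [1 0 0 1 1 2 0], max=2

Answer: 1 0 0 1 1 2 0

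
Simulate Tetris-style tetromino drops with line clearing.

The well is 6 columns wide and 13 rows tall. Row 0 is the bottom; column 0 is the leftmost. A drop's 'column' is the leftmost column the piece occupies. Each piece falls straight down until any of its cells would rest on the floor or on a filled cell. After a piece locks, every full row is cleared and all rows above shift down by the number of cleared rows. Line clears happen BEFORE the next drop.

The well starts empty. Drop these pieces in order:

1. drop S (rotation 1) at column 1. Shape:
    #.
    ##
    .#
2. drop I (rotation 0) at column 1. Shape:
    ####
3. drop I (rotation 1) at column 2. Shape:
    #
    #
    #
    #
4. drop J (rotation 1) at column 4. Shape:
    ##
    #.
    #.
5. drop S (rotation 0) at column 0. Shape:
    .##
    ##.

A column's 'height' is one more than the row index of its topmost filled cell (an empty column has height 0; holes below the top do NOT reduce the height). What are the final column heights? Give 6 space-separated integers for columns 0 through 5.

Drop 1: S rot1 at col 1 lands with bottom-row=0; cleared 0 line(s) (total 0); column heights now [0 3 2 0 0 0], max=3
Drop 2: I rot0 at col 1 lands with bottom-row=3; cleared 0 line(s) (total 0); column heights now [0 4 4 4 4 0], max=4
Drop 3: I rot1 at col 2 lands with bottom-row=4; cleared 0 line(s) (total 0); column heights now [0 4 8 4 4 0], max=8
Drop 4: J rot1 at col 4 lands with bottom-row=4; cleared 0 line(s) (total 0); column heights now [0 4 8 4 7 7], max=8
Drop 5: S rot0 at col 0 lands with bottom-row=7; cleared 0 line(s) (total 0); column heights now [8 9 9 4 7 7], max=9

Answer: 8 9 9 4 7 7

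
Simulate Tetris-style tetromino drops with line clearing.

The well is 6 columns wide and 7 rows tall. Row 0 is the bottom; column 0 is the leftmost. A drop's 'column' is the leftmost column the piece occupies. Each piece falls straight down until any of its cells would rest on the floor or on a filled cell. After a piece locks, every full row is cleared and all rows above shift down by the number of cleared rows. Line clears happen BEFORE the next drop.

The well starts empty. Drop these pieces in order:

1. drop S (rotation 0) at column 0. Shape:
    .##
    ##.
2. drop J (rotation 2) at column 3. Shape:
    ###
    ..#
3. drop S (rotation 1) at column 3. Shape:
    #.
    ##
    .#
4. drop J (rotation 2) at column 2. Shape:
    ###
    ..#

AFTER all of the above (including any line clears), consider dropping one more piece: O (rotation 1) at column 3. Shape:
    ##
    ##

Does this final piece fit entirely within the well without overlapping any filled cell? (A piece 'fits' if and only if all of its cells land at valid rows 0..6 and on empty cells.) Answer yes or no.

Answer: no

Derivation:
Drop 1: S rot0 at col 0 lands with bottom-row=0; cleared 0 line(s) (total 0); column heights now [1 2 2 0 0 0], max=2
Drop 2: J rot2 at col 3 lands with bottom-row=0; cleared 0 line(s) (total 0); column heights now [1 2 2 2 2 2], max=2
Drop 3: S rot1 at col 3 lands with bottom-row=2; cleared 0 line(s) (total 0); column heights now [1 2 2 5 4 2], max=5
Drop 4: J rot2 at col 2 lands with bottom-row=4; cleared 0 line(s) (total 0); column heights now [1 2 6 6 6 2], max=6
Test piece O rot1 at col 3 (width 2): heights before test = [1 2 6 6 6 2]; fits = False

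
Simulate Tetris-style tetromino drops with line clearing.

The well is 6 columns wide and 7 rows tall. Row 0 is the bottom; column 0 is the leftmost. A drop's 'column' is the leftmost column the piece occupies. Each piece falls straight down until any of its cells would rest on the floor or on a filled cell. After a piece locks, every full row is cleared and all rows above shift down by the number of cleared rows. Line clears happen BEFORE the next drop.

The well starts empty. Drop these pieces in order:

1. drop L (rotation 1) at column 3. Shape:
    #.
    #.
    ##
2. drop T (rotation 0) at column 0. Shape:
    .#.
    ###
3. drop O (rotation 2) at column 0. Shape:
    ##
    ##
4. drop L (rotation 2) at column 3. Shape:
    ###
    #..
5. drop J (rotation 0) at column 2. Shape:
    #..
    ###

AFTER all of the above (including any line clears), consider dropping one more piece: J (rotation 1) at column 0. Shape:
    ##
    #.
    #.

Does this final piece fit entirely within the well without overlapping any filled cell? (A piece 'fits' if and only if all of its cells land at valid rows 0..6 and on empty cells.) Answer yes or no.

Answer: yes

Derivation:
Drop 1: L rot1 at col 3 lands with bottom-row=0; cleared 0 line(s) (total 0); column heights now [0 0 0 3 1 0], max=3
Drop 2: T rot0 at col 0 lands with bottom-row=0; cleared 0 line(s) (total 0); column heights now [1 2 1 3 1 0], max=3
Drop 3: O rot2 at col 0 lands with bottom-row=2; cleared 0 line(s) (total 0); column heights now [4 4 1 3 1 0], max=4
Drop 4: L rot2 at col 3 lands with bottom-row=3; cleared 0 line(s) (total 0); column heights now [4 4 1 5 5 5], max=5
Drop 5: J rot0 at col 2 lands with bottom-row=5; cleared 0 line(s) (total 0); column heights now [4 4 7 6 6 5], max=7
Test piece J rot1 at col 0 (width 2): heights before test = [4 4 7 6 6 5]; fits = True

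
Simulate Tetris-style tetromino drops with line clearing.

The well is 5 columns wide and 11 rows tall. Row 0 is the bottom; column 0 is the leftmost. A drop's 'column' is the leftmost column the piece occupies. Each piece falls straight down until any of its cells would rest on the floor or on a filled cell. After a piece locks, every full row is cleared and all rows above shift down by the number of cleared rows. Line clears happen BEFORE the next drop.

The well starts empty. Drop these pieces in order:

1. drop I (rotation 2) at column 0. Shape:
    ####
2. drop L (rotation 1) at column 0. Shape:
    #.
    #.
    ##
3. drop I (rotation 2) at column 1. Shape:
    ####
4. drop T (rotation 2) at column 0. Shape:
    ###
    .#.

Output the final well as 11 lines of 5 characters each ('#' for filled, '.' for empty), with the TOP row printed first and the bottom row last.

Answer: .....
.....
.....
.....
.....
.....
.....
###..
##...
##...
####.

Derivation:
Drop 1: I rot2 at col 0 lands with bottom-row=0; cleared 0 line(s) (total 0); column heights now [1 1 1 1 0], max=1
Drop 2: L rot1 at col 0 lands with bottom-row=1; cleared 0 line(s) (total 0); column heights now [4 2 1 1 0], max=4
Drop 3: I rot2 at col 1 lands with bottom-row=2; cleared 1 line(s) (total 1); column heights now [3 2 1 1 0], max=3
Drop 4: T rot2 at col 0 lands with bottom-row=2; cleared 0 line(s) (total 1); column heights now [4 4 4 1 0], max=4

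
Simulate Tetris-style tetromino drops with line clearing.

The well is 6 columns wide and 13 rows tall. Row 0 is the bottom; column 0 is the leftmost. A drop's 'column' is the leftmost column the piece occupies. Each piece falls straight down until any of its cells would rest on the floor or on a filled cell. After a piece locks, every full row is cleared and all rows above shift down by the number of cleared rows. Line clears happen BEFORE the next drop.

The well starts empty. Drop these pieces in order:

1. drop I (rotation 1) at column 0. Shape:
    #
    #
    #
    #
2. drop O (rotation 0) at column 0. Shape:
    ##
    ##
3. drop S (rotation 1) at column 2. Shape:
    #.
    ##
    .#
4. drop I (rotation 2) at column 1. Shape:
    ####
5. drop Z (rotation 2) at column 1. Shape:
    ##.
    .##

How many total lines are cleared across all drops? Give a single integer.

Drop 1: I rot1 at col 0 lands with bottom-row=0; cleared 0 line(s) (total 0); column heights now [4 0 0 0 0 0], max=4
Drop 2: O rot0 at col 0 lands with bottom-row=4; cleared 0 line(s) (total 0); column heights now [6 6 0 0 0 0], max=6
Drop 3: S rot1 at col 2 lands with bottom-row=0; cleared 0 line(s) (total 0); column heights now [6 6 3 2 0 0], max=6
Drop 4: I rot2 at col 1 lands with bottom-row=6; cleared 0 line(s) (total 0); column heights now [6 7 7 7 7 0], max=7
Drop 5: Z rot2 at col 1 lands with bottom-row=7; cleared 0 line(s) (total 0); column heights now [6 9 9 8 7 0], max=9

Answer: 0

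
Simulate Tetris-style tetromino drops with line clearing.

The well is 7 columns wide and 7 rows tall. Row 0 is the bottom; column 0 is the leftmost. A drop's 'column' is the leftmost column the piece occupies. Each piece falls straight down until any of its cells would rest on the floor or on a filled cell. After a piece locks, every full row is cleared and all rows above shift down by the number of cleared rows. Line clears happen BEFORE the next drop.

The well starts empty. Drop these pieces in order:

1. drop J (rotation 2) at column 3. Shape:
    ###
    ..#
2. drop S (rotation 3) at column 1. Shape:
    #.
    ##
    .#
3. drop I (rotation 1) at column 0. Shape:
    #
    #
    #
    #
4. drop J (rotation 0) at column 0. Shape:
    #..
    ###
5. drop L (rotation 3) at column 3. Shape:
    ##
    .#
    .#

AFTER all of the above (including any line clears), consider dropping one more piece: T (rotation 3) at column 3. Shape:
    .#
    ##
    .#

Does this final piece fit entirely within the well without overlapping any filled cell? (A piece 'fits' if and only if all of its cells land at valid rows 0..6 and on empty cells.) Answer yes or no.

Answer: no

Derivation:
Drop 1: J rot2 at col 3 lands with bottom-row=0; cleared 0 line(s) (total 0); column heights now [0 0 0 2 2 2 0], max=2
Drop 2: S rot3 at col 1 lands with bottom-row=0; cleared 0 line(s) (total 0); column heights now [0 3 2 2 2 2 0], max=3
Drop 3: I rot1 at col 0 lands with bottom-row=0; cleared 0 line(s) (total 0); column heights now [4 3 2 2 2 2 0], max=4
Drop 4: J rot0 at col 0 lands with bottom-row=4; cleared 0 line(s) (total 0); column heights now [6 5 5 2 2 2 0], max=6
Drop 5: L rot3 at col 3 lands with bottom-row=2; cleared 0 line(s) (total 0); column heights now [6 5 5 5 5 2 0], max=6
Test piece T rot3 at col 3 (width 2): heights before test = [6 5 5 5 5 2 0]; fits = False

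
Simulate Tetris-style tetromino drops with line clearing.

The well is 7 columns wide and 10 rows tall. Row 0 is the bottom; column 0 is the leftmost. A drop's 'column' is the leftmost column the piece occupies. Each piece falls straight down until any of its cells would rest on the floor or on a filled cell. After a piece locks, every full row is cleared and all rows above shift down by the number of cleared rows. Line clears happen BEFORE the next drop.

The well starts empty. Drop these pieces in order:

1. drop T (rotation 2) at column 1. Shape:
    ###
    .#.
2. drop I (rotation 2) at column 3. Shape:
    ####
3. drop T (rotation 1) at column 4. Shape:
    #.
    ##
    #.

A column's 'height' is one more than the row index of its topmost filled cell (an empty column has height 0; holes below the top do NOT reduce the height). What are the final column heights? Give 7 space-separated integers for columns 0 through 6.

Answer: 0 2 2 3 6 5 3

Derivation:
Drop 1: T rot2 at col 1 lands with bottom-row=0; cleared 0 line(s) (total 0); column heights now [0 2 2 2 0 0 0], max=2
Drop 2: I rot2 at col 3 lands with bottom-row=2; cleared 0 line(s) (total 0); column heights now [0 2 2 3 3 3 3], max=3
Drop 3: T rot1 at col 4 lands with bottom-row=3; cleared 0 line(s) (total 0); column heights now [0 2 2 3 6 5 3], max=6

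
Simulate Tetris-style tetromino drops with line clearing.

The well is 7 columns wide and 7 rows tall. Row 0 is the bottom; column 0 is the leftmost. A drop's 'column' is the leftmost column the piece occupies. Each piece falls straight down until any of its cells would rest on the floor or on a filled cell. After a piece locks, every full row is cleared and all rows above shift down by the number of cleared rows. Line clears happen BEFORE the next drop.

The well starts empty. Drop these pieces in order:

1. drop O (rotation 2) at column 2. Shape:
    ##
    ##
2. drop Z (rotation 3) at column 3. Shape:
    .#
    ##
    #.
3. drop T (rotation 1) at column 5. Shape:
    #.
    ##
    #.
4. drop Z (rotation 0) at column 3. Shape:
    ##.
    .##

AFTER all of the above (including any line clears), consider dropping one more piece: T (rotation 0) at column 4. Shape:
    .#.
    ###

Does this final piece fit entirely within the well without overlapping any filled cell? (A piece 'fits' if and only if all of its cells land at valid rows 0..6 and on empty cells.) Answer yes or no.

Drop 1: O rot2 at col 2 lands with bottom-row=0; cleared 0 line(s) (total 0); column heights now [0 0 2 2 0 0 0], max=2
Drop 2: Z rot3 at col 3 lands with bottom-row=2; cleared 0 line(s) (total 0); column heights now [0 0 2 4 5 0 0], max=5
Drop 3: T rot1 at col 5 lands with bottom-row=0; cleared 0 line(s) (total 0); column heights now [0 0 2 4 5 3 2], max=5
Drop 4: Z rot0 at col 3 lands with bottom-row=5; cleared 0 line(s) (total 0); column heights now [0 0 2 7 7 6 2], max=7
Test piece T rot0 at col 4 (width 3): heights before test = [0 0 2 7 7 6 2]; fits = False

Answer: no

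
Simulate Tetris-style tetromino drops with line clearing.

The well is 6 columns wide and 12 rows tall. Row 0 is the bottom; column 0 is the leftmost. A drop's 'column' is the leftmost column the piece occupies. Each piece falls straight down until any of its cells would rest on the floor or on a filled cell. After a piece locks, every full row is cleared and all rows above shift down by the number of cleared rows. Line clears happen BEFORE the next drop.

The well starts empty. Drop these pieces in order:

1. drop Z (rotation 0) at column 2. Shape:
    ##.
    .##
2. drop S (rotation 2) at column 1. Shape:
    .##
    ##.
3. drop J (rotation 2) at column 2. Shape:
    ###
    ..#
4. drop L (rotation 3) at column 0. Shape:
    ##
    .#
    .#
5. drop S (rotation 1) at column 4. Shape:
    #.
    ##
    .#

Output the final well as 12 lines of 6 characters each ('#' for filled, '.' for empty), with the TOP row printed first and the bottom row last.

Drop 1: Z rot0 at col 2 lands with bottom-row=0; cleared 0 line(s) (total 0); column heights now [0 0 2 2 1 0], max=2
Drop 2: S rot2 at col 1 lands with bottom-row=2; cleared 0 line(s) (total 0); column heights now [0 3 4 4 1 0], max=4
Drop 3: J rot2 at col 2 lands with bottom-row=3; cleared 0 line(s) (total 0); column heights now [0 3 5 5 5 0], max=5
Drop 4: L rot3 at col 0 lands with bottom-row=3; cleared 0 line(s) (total 0); column heights now [6 6 5 5 5 0], max=6
Drop 5: S rot1 at col 4 lands with bottom-row=4; cleared 0 line(s) (total 0); column heights now [6 6 5 5 7 6], max=7

Answer: ......
......
......
......
......
....#.
##..##
.#####
.####.
.##...
..##..
...##.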